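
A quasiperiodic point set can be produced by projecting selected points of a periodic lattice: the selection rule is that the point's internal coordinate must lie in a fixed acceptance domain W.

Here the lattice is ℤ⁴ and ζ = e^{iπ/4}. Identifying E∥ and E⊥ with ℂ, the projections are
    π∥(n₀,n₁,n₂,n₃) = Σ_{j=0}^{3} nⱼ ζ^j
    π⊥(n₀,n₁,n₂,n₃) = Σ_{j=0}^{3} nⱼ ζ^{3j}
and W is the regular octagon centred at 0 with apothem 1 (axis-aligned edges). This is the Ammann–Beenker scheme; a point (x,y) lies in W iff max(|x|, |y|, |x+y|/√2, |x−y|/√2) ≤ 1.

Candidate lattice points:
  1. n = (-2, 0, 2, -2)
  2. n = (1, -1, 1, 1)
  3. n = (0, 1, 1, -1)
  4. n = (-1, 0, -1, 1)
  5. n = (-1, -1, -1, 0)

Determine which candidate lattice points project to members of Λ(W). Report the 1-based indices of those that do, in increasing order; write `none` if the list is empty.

π⊥(n) = n₀ + n₁ζ³ + n₂ζ⁶ + n₃ζ⁹ where ζ = e^{iπ/4}.
candidate 1: n = (-2, 0, 2, -2) → π⊥ ≈ (-3.4142, -3.4142); max(|x|,|y|,|x±y|/√2) = 4.8284 > 1 ⇒ ∉ W
candidate 2: n = (1, -1, 1, 1) → π⊥ ≈ (+2.4142, -1.0000); max(|x|,|y|,|x±y|/√2) = 2.4142 > 1 ⇒ ∉ W
candidate 3: n = (0, 1, 1, -1) → π⊥ ≈ (-1.4142, -1.0000); max(|x|,|y|,|x±y|/√2) = 1.7071 > 1 ⇒ ∉ W
candidate 4: n = (-1, 0, -1, 1) → π⊥ ≈ (-0.2929, +1.7071); max(|x|,|y|,|x±y|/√2) = 1.7071 > 1 ⇒ ∉ W
candidate 5: n = (-1, -1, -1, 0) → π⊥ ≈ (-0.2929, +0.2929); max(|x|,|y|,|x±y|/√2) = 0.4142 ≤ 1 ⇒ ∈ W

5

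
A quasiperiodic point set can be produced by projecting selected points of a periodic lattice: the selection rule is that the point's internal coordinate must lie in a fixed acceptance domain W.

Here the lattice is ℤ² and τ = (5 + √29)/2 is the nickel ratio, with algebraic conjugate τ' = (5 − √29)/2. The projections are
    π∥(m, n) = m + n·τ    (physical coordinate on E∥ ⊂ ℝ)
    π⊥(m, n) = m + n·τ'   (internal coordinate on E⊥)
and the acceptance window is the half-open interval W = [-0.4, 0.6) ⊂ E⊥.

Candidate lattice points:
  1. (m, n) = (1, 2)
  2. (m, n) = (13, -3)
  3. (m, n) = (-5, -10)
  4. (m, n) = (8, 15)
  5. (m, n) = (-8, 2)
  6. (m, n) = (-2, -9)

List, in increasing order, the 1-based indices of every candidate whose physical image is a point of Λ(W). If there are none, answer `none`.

6

Numerically τ ≈ 5.192582 and τ' = −1/τ ≈ -0.192582.
[1] lift (1,2): star map gives 0.614835; window check -0.4 ≤ 0.614835 < 0.6 is false → out
[2] lift (13,-3): star map gives 13.577747; window check -0.4 ≤ 13.577747 < 0.6 is false → out
[3] lift (-5,-10): star map gives -3.074176; window check -0.4 ≤ -3.074176 < 0.6 is false → out
[4] lift (8,15): star map gives 5.111264; window check -0.4 ≤ 5.111264 < 0.6 is false → out
[5] lift (-8,2): star map gives -8.385165; window check -0.4 ≤ -8.385165 < 0.6 is false → out
[6] lift (-2,-9): star map gives -0.266758; window check -0.4 ≤ -0.266758 < 0.6 is true → IN Λ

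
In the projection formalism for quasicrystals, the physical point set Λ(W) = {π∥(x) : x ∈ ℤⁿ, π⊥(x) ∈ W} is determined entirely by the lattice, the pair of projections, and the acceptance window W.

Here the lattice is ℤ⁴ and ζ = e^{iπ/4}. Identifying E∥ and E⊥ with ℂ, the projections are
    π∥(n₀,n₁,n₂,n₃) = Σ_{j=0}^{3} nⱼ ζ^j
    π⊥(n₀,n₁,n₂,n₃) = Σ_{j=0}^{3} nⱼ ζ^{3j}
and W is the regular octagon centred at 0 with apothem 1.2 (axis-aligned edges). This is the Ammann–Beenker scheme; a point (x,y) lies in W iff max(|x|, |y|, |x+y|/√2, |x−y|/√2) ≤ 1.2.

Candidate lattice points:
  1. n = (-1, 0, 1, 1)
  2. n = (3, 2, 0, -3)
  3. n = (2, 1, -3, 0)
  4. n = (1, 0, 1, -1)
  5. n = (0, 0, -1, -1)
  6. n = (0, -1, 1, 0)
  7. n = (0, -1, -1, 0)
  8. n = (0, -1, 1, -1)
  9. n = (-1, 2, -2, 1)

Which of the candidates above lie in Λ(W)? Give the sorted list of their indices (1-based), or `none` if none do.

π⊥(n) = n₀ + n₁ζ³ + n₂ζ⁶ + n₃ζ⁹ where ζ = e^{iπ/4}.
candidate 1: n = (-1, 0, 1, 1) → π⊥ ≈ (-0.2929, -0.2929); max(|x|,|y|,|x±y|/√2) = 0.4142 ≤ 1.2 ⇒ ∈ W
candidate 2: n = (3, 2, 0, -3) → π⊥ ≈ (-0.5355, -0.7071); max(|x|,|y|,|x±y|/√2) = 0.8787 ≤ 1.2 ⇒ ∈ W
candidate 3: n = (2, 1, -3, 0) → π⊥ ≈ (+1.2929, +3.7071); max(|x|,|y|,|x±y|/√2) = 3.7071 > 1.2 ⇒ ∉ W
candidate 4: n = (1, 0, 1, -1) → π⊥ ≈ (+0.2929, -1.7071); max(|x|,|y|,|x±y|/√2) = 1.7071 > 1.2 ⇒ ∉ W
candidate 5: n = (0, 0, -1, -1) → π⊥ ≈ (-0.7071, +0.2929); max(|x|,|y|,|x±y|/√2) = 0.7071 ≤ 1.2 ⇒ ∈ W
candidate 6: n = (0, -1, 1, 0) → π⊥ ≈ (+0.7071, -1.7071); max(|x|,|y|,|x±y|/√2) = 1.7071 > 1.2 ⇒ ∉ W
candidate 7: n = (0, -1, -1, 0) → π⊥ ≈ (+0.7071, +0.2929); max(|x|,|y|,|x±y|/√2) = 0.7071 ≤ 1.2 ⇒ ∈ W
candidate 8: n = (0, -1, 1, -1) → π⊥ ≈ (+0.0000, -2.4142); max(|x|,|y|,|x±y|/√2) = 2.4142 > 1.2 ⇒ ∉ W
candidate 9: n = (-1, 2, -2, 1) → π⊥ ≈ (-1.7071, +4.1213); max(|x|,|y|,|x±y|/√2) = 4.1213 > 1.2 ⇒ ∉ W

1, 2, 5, 7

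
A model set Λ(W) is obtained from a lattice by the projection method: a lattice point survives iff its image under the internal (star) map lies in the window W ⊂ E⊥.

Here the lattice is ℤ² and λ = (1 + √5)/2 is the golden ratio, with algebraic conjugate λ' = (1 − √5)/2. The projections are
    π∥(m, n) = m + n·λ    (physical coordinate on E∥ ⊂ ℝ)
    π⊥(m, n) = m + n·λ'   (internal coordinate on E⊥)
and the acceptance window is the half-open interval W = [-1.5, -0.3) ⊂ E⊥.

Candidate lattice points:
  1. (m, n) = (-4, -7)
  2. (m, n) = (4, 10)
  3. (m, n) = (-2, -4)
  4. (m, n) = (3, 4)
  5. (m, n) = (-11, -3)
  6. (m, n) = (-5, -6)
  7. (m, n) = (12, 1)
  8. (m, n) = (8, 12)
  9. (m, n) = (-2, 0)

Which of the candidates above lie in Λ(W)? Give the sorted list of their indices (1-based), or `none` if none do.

λ' = (1−√5)/2 ≈ -0.61803.
candidate 1: (m,n)=(-4,-7) → π∥ = -4-7·λ ≈ -15.32624, π⊥ = -4-7·λ' ≈ 0.32624 ∉ [-1.5, -0.3) ⇒ out
candidate 2: (m,n)=(4,10) → π∥ = 4+10·λ ≈ 20.18034, π⊥ = 4+10·λ' ≈ -2.18034 ∉ [-1.5, -0.3) ⇒ out
candidate 3: (m,n)=(-2,-4) → π∥ = -2-4·λ ≈ -8.47214, π⊥ = -2-4·λ' ≈ 0.47214 ∉ [-1.5, -0.3) ⇒ out
candidate 4: (m,n)=(3,4) → π∥ = 3+4·λ ≈ 9.47214, π⊥ = 3+4·λ' ≈ 0.52786 ∉ [-1.5, -0.3) ⇒ out
candidate 5: (m,n)=(-11,-3) → π∥ = -11-3·λ ≈ -15.85410, π⊥ = -11-3·λ' ≈ -9.14590 ∉ [-1.5, -0.3) ⇒ out
candidate 6: (m,n)=(-5,-6) → π∥ = -5-6·λ ≈ -14.70820, π⊥ = -5-6·λ' ≈ -1.29180 ∈ [-1.5, -0.3) ⇒ IN Λ
candidate 7: (m,n)=(12,1) → π∥ = 12+1·λ ≈ 13.61803, π⊥ = 12+1·λ' ≈ 11.38197 ∉ [-1.5, -0.3) ⇒ out
candidate 8: (m,n)=(8,12) → π∥ = 8+12·λ ≈ 27.41641, π⊥ = 8+12·λ' ≈ 0.58359 ∉ [-1.5, -0.3) ⇒ out
candidate 9: (m,n)=(-2,0) → π∥ = -2+0·λ ≈ -2.00000, π⊥ = -2+0·λ' ≈ -2.00000 ∉ [-1.5, -0.3) ⇒ out

6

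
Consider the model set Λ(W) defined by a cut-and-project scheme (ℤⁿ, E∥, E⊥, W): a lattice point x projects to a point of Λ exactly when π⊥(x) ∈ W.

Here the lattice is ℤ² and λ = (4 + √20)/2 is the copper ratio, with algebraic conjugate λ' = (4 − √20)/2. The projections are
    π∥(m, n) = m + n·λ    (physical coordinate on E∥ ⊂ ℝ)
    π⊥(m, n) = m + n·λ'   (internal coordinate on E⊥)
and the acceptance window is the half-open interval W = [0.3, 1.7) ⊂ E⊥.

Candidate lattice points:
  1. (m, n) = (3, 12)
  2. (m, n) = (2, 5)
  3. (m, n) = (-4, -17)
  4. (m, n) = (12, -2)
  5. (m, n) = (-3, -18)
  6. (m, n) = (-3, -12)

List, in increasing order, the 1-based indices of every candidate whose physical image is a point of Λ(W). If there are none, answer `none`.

Numerically λ ≈ 4.2361 and λ' = −1/λ ≈ -0.2361.
#1 (3,12): internal coord 3 + (12)·λ' = +0.1672; +0.1672 ∉ [0.3, 1.7) → out
#2 (2,5): internal coord 2 + (5)·λ' = +0.8197; +0.8197 ∈ [0.3, 1.7) → IN Λ
#3 (-4,-17): internal coord -4 + (-17)·λ' = +0.0132; +0.0132 ∉ [0.3, 1.7) → out
#4 (12,-2): internal coord 12 + (-2)·λ' = +12.4721; +12.4721 ∉ [0.3, 1.7) → out
#5 (-3,-18): internal coord -3 + (-18)·λ' = +1.2492; +1.2492 ∈ [0.3, 1.7) → IN Λ
#6 (-3,-12): internal coord -3 + (-12)·λ' = -0.1672; -0.1672 ∉ [0.3, 1.7) → out

2, 5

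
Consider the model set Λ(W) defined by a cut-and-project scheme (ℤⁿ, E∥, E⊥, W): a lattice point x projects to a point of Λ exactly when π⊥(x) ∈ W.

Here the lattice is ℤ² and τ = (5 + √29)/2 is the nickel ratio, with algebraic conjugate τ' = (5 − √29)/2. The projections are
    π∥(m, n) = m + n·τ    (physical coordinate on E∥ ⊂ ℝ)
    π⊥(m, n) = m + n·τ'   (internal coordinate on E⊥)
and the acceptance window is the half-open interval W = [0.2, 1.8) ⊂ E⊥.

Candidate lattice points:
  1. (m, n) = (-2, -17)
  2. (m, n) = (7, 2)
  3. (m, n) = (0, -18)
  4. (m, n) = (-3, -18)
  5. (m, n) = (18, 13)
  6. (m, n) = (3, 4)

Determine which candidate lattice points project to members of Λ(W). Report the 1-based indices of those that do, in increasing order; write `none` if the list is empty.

Numerically τ ≈ 5.19258 and τ' = −1/τ ≈ -0.19258.
#1 (-2,-17): internal coord -2 + (-17)·τ' = +1.27390; +1.27390 ∈ [0.2, 1.8) → IN Λ
#2 (7,2): internal coord 7 + (2)·τ' = +6.61484; +6.61484 ∉ [0.2, 1.8) → out
#3 (0,-18): internal coord 0 + (-18)·τ' = +3.46648; +3.46648 ∉ [0.2, 1.8) → out
#4 (-3,-18): internal coord -3 + (-18)·τ' = +0.46648; +0.46648 ∈ [0.2, 1.8) → IN Λ
#5 (18,13): internal coord 18 + (13)·τ' = +15.49643; +15.49643 ∉ [0.2, 1.8) → out
#6 (3,4): internal coord 3 + (4)·τ' = +2.22967; +2.22967 ∉ [0.2, 1.8) → out

1, 4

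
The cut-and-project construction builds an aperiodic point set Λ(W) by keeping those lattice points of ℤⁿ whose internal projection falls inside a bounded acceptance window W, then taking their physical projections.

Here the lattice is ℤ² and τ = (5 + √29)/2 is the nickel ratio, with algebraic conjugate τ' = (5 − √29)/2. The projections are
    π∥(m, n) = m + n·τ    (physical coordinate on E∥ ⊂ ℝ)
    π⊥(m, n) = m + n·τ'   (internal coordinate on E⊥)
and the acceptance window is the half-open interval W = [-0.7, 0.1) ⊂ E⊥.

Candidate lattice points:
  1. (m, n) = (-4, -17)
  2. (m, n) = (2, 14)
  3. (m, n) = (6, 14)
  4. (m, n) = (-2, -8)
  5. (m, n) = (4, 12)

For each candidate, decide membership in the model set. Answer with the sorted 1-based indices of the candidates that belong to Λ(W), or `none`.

Numerically τ ≈ 5.1926 and τ' = −1/τ ≈ -0.1926.
#1 (-4,-17): internal coord -4 + (-17)·τ' = -0.7261; -0.7261 ∉ [-0.7, 0.1) → out
#2 (2,14): internal coord 2 + (14)·τ' = -0.6962; -0.6962 ∈ [-0.7, 0.1) → IN Λ
#3 (6,14): internal coord 6 + (14)·τ' = +3.3038; +3.3038 ∉ [-0.7, 0.1) → out
#4 (-2,-8): internal coord -2 + (-8)·τ' = -0.4593; -0.4593 ∈ [-0.7, 0.1) → IN Λ
#5 (4,12): internal coord 4 + (12)·τ' = +1.6890; +1.6890 ∉ [-0.7, 0.1) → out

2, 4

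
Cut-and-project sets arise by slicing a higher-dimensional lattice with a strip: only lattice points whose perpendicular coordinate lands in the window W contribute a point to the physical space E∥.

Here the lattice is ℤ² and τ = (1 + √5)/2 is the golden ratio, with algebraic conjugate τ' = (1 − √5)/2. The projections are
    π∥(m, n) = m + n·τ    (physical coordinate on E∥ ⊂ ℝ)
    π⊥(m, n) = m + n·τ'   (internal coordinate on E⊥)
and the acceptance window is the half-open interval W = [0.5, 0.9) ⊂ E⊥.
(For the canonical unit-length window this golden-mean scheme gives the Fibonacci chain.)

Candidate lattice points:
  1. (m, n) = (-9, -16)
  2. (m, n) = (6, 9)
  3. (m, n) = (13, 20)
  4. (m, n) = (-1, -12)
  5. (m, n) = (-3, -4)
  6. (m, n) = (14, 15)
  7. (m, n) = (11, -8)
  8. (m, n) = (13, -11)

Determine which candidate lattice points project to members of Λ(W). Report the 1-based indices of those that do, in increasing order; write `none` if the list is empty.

1, 3

τ' = (1−√5)/2 ≈ -0.6180.
candidate 1: (m,n)=(-9,-16) → π∥ = -9-16·τ ≈ -34.8885, π⊥ = -9-16·τ' ≈ 0.8885 ∈ [0.5, 0.9) ⇒ IN Λ
candidate 2: (m,n)=(6,9) → π∥ = 6+9·τ ≈ 20.5623, π⊥ = 6+9·τ' ≈ 0.4377 ∉ [0.5, 0.9) ⇒ out
candidate 3: (m,n)=(13,20) → π∥ = 13+20·τ ≈ 45.3607, π⊥ = 13+20·τ' ≈ 0.6393 ∈ [0.5, 0.9) ⇒ IN Λ
candidate 4: (m,n)=(-1,-12) → π∥ = -1-12·τ ≈ -20.4164, π⊥ = -1-12·τ' ≈ 6.4164 ∉ [0.5, 0.9) ⇒ out
candidate 5: (m,n)=(-3,-4) → π∥ = -3-4·τ ≈ -9.4721, π⊥ = -3-4·τ' ≈ -0.5279 ∉ [0.5, 0.9) ⇒ out
candidate 6: (m,n)=(14,15) → π∥ = 14+15·τ ≈ 38.2705, π⊥ = 14+15·τ' ≈ 4.7295 ∉ [0.5, 0.9) ⇒ out
candidate 7: (m,n)=(11,-8) → π∥ = 11-8·τ ≈ -1.9443, π⊥ = 11-8·τ' ≈ 15.9443 ∉ [0.5, 0.9) ⇒ out
candidate 8: (m,n)=(13,-11) → π∥ = 13-11·τ ≈ -4.7984, π⊥ = 13-11·τ' ≈ 19.7984 ∉ [0.5, 0.9) ⇒ out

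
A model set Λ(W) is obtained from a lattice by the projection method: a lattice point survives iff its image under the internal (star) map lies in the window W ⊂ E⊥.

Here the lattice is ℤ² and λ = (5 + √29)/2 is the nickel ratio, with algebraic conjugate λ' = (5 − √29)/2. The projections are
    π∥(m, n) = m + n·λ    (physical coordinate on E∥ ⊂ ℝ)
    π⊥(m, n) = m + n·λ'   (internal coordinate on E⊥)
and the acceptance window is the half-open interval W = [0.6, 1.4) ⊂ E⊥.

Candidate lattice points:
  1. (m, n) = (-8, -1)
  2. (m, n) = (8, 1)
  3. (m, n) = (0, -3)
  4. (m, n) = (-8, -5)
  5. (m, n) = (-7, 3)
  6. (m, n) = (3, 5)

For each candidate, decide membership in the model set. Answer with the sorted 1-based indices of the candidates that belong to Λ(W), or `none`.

none

Compute λ' = (5−√29)/2 = -0.19258, so π⊥(m,n) = m -0.19258·n.
candidate 1: (m,n)=(-8,-1) → π∥ = -8-1·λ ≈ -13.19258, π⊥ = -8-1·λ' ≈ -7.80742 ∉ [0.6, 1.4) ⇒ out
candidate 2: (m,n)=(8,1) → π∥ = 8+1·λ ≈ 13.19258, π⊥ = 8+1·λ' ≈ 7.80742 ∉ [0.6, 1.4) ⇒ out
candidate 3: (m,n)=(0,-3) → π∥ = 0-3·λ ≈ -15.57775, π⊥ = 0-3·λ' ≈ 0.57775 ∉ [0.6, 1.4) ⇒ out
candidate 4: (m,n)=(-8,-5) → π∥ = -8-5·λ ≈ -33.96291, π⊥ = -8-5·λ' ≈ -7.03709 ∉ [0.6, 1.4) ⇒ out
candidate 5: (m,n)=(-7,3) → π∥ = -7+3·λ ≈ 8.57775, π⊥ = -7+3·λ' ≈ -7.57775 ∉ [0.6, 1.4) ⇒ out
candidate 6: (m,n)=(3,5) → π∥ = 3+5·λ ≈ 28.96291, π⊥ = 3+5·λ' ≈ 2.03709 ∉ [0.6, 1.4) ⇒ out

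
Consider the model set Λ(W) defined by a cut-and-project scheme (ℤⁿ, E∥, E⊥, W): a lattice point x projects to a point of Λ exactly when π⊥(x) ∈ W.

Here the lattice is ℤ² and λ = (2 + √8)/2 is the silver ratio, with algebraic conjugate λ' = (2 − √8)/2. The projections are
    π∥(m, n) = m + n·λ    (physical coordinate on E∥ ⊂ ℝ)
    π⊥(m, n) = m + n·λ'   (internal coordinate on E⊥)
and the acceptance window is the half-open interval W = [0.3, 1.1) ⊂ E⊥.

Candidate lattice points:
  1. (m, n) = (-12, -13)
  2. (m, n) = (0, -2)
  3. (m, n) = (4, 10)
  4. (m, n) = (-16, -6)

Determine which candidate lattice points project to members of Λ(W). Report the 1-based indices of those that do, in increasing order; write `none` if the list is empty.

Compute λ' = (2−√8)/2 = -0.41421, so π⊥(m,n) = m -0.41421·n.
[1] lift (-12,-13): star map gives -6.61522; window check 0.3 ≤ -6.61522 < 1.1 is false → out
[2] lift (0,-2): star map gives 0.82843; window check 0.3 ≤ 0.82843 < 1.1 is true → IN Λ
[3] lift (4,10): star map gives -0.14214; window check 0.3 ≤ -0.14214 < 1.1 is false → out
[4] lift (-16,-6): star map gives -13.51472; window check 0.3 ≤ -13.51472 < 1.1 is false → out

2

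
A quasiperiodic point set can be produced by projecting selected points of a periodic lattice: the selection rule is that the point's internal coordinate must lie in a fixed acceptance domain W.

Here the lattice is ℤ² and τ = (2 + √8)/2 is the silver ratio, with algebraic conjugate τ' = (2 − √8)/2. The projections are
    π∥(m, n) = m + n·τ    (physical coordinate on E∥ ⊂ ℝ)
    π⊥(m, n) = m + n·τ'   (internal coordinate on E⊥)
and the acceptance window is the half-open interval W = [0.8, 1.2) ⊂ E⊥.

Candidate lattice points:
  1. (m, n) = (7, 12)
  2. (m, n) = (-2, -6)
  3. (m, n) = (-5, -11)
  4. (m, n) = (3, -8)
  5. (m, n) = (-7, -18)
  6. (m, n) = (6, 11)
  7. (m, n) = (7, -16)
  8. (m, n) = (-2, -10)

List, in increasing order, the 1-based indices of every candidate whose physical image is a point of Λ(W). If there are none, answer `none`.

none

Compute τ' = (2−√8)/2 = -0.4142, so π⊥(m,n) = m -0.4142·n.
candidate 1: (m,n)=(7,12) → π∥ = 7+12·τ ≈ 35.9706, π⊥ = 7+12·τ' ≈ 2.0294 ∉ [0.8, 1.2) ⇒ out
candidate 2: (m,n)=(-2,-6) → π∥ = -2-6·τ ≈ -16.4853, π⊥ = -2-6·τ' ≈ 0.4853 ∉ [0.8, 1.2) ⇒ out
candidate 3: (m,n)=(-5,-11) → π∥ = -5-11·τ ≈ -31.5563, π⊥ = -5-11·τ' ≈ -0.4437 ∉ [0.8, 1.2) ⇒ out
candidate 4: (m,n)=(3,-8) → π∥ = 3-8·τ ≈ -16.3137, π⊥ = 3-8·τ' ≈ 6.3137 ∉ [0.8, 1.2) ⇒ out
candidate 5: (m,n)=(-7,-18) → π∥ = -7-18·τ ≈ -50.4558, π⊥ = -7-18·τ' ≈ 0.4558 ∉ [0.8, 1.2) ⇒ out
candidate 6: (m,n)=(6,11) → π∥ = 6+11·τ ≈ 32.5563, π⊥ = 6+11·τ' ≈ 1.4437 ∉ [0.8, 1.2) ⇒ out
candidate 7: (m,n)=(7,-16) → π∥ = 7-16·τ ≈ -31.6274, π⊥ = 7-16·τ' ≈ 13.6274 ∉ [0.8, 1.2) ⇒ out
candidate 8: (m,n)=(-2,-10) → π∥ = -2-10·τ ≈ -26.1421, π⊥ = -2-10·τ' ≈ 2.1421 ∉ [0.8, 1.2) ⇒ out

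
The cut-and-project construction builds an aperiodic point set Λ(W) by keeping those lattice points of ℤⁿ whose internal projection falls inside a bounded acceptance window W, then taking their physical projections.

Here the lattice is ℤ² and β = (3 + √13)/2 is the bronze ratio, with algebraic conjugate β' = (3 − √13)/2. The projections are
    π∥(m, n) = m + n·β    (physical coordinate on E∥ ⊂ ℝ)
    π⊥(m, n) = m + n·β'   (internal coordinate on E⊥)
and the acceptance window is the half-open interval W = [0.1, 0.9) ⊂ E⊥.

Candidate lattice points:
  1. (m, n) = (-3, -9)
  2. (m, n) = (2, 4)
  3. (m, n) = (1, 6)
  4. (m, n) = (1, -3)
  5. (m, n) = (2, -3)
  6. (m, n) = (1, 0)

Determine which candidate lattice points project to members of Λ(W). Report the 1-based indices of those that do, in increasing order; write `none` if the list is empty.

β' = (3−√13)/2 ≈ -0.30278.
candidate 1: (m,n)=(-3,-9) → π∥ = -3-9·β ≈ -32.72498, π⊥ = -3-9·β' ≈ -0.27502 ∉ [0.1, 0.9) ⇒ out
candidate 2: (m,n)=(2,4) → π∥ = 2+4·β ≈ 15.21110, π⊥ = 2+4·β' ≈ 0.78890 ∈ [0.1, 0.9) ⇒ IN Λ
candidate 3: (m,n)=(1,6) → π∥ = 1+6·β ≈ 20.81665, π⊥ = 1+6·β' ≈ -0.81665 ∉ [0.1, 0.9) ⇒ out
candidate 4: (m,n)=(1,-3) → π∥ = 1-3·β ≈ -8.90833, π⊥ = 1-3·β' ≈ 1.90833 ∉ [0.1, 0.9) ⇒ out
candidate 5: (m,n)=(2,-3) → π∥ = 2-3·β ≈ -7.90833, π⊥ = 2-3·β' ≈ 2.90833 ∉ [0.1, 0.9) ⇒ out
candidate 6: (m,n)=(1,0) → π∥ = 1+0·β ≈ 1.00000, π⊥ = 1+0·β' ≈ 1.00000 ∉ [0.1, 0.9) ⇒ out

2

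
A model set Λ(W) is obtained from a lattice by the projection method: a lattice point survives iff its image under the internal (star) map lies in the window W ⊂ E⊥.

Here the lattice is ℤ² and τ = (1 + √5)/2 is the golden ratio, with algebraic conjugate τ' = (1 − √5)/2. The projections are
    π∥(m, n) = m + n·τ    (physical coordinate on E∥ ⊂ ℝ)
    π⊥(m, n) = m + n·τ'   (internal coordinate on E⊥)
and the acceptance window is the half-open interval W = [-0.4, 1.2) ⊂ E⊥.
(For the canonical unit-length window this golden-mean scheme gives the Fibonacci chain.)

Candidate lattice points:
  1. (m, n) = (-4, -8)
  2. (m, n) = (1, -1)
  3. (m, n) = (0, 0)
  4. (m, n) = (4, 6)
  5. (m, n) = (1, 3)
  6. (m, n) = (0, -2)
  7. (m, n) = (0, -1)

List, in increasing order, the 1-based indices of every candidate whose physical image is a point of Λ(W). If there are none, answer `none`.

τ' = (1−√5)/2 ≈ -0.6180.
[1] lift (-4,-8): star map gives 0.9443; window check -0.4 ≤ 0.9443 < 1.2 is true → IN Λ
[2] lift (1,-1): star map gives 1.6180; window check -0.4 ≤ 1.6180 < 1.2 is false → out
[3] lift (0,0): star map gives 0.0000; window check -0.4 ≤ 0.0000 < 1.2 is true → IN Λ
[4] lift (4,6): star map gives 0.2918; window check -0.4 ≤ 0.2918 < 1.2 is true → IN Λ
[5] lift (1,3): star map gives -0.8541; window check -0.4 ≤ -0.8541 < 1.2 is false → out
[6] lift (0,-2): star map gives 1.2361; window check -0.4 ≤ 1.2361 < 1.2 is false → out
[7] lift (0,-1): star map gives 0.6180; window check -0.4 ≤ 0.6180 < 1.2 is true → IN Λ

1, 3, 4, 7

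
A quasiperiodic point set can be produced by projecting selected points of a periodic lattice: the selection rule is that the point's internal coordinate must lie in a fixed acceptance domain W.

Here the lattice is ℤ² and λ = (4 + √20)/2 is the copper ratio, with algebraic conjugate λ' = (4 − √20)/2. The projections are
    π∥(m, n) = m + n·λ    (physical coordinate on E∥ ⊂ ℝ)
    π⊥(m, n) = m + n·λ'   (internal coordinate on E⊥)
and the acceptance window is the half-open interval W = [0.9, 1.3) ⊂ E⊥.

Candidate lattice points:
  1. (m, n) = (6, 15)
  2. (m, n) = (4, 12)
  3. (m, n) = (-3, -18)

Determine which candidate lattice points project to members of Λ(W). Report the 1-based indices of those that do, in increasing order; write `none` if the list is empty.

Compute λ' = (4−√20)/2 = -0.2361, so π⊥(m,n) = m -0.2361·n.
candidate 1: (m,n)=(6,15) → π∥ = 6+15·λ ≈ 69.5410, π⊥ = 6+15·λ' ≈ 2.4590 ∉ [0.9, 1.3) ⇒ out
candidate 2: (m,n)=(4,12) → π∥ = 4+12·λ ≈ 54.8328, π⊥ = 4+12·λ' ≈ 1.1672 ∈ [0.9, 1.3) ⇒ IN Λ
candidate 3: (m,n)=(-3,-18) → π∥ = -3-18·λ ≈ -79.2492, π⊥ = -3-18·λ' ≈ 1.2492 ∈ [0.9, 1.3) ⇒ IN Λ

2, 3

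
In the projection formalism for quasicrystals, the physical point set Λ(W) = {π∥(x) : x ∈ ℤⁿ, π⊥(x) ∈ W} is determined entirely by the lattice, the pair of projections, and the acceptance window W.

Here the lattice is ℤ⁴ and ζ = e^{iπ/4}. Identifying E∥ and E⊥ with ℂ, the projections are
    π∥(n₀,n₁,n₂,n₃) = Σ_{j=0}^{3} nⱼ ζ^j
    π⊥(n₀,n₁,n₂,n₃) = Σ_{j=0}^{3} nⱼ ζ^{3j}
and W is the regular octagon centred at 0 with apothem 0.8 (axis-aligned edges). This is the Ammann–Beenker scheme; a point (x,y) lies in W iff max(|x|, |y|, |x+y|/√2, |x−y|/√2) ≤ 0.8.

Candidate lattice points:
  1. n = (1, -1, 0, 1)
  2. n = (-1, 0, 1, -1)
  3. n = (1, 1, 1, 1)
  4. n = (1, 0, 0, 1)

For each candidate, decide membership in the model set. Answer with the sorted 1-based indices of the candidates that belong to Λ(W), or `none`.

π⊥(n) = n₀ + n₁ζ³ + n₂ζ⁶ + n₃ζ⁹ where ζ = e^{iπ/4}.
#1 (1, -1, 0, 1): internal (2.4142, 0.0000); octagon support 2.4142 vs apothem 0.8 → ∉ W
#2 (-1, 0, 1, -1): internal (-1.7071, -1.7071); octagon support 2.4142 vs apothem 0.8 → ∉ W
#3 (1, 1, 1, 1): internal (1.0000, 0.4142); octagon support 1.0000 vs apothem 0.8 → ∉ W
#4 (1, 0, 0, 1): internal (1.7071, 0.7071); octagon support 1.7071 vs apothem 0.8 → ∉ W

none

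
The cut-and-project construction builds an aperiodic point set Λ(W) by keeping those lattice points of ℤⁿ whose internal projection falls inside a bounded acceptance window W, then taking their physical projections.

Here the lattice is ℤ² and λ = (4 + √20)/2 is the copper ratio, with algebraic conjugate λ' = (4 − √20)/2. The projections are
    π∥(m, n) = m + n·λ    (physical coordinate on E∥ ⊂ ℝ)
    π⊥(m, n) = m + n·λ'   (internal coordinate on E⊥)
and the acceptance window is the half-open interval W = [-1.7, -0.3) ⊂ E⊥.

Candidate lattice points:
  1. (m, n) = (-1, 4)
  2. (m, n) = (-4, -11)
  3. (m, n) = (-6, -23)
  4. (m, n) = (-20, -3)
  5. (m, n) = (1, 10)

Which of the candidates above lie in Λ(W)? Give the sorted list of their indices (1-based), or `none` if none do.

λ' = (4−√20)/2 ≈ -0.23607.
#1 (-1,4): internal coord -1 + (4)·λ' = -1.94427; -1.94427 ∉ [-1.7, -0.3) → out
#2 (-4,-11): internal coord -4 + (-11)·λ' = -1.40325; -1.40325 ∈ [-1.7, -0.3) → IN Λ
#3 (-6,-23): internal coord -6 + (-23)·λ' = -0.57044; -0.57044 ∈ [-1.7, -0.3) → IN Λ
#4 (-20,-3): internal coord -20 + (-3)·λ' = -19.29180; -19.29180 ∉ [-1.7, -0.3) → out
#5 (1,10): internal coord 1 + (10)·λ' = -1.36068; -1.36068 ∈ [-1.7, -0.3) → IN Λ

2, 3, 5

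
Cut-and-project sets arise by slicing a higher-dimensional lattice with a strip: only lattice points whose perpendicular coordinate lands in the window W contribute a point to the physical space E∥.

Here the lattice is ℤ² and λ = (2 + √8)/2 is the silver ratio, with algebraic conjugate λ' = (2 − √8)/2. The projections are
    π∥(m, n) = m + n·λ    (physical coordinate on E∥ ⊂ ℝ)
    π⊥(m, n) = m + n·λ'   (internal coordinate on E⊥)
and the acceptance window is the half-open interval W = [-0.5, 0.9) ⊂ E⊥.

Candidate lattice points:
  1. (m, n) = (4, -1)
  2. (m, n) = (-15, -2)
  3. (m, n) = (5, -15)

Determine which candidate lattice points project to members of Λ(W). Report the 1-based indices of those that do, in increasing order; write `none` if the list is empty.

λ' = (2−√8)/2 ≈ -0.414214.
[1] lift (4,-1): star map gives 4.414214; window check -0.5 ≤ 4.414214 < 0.9 is false → out
[2] lift (-15,-2): star map gives -14.171573; window check -0.5 ≤ -14.171573 < 0.9 is false → out
[3] lift (5,-15): star map gives 11.213203; window check -0.5 ≤ 11.213203 < 0.9 is false → out

none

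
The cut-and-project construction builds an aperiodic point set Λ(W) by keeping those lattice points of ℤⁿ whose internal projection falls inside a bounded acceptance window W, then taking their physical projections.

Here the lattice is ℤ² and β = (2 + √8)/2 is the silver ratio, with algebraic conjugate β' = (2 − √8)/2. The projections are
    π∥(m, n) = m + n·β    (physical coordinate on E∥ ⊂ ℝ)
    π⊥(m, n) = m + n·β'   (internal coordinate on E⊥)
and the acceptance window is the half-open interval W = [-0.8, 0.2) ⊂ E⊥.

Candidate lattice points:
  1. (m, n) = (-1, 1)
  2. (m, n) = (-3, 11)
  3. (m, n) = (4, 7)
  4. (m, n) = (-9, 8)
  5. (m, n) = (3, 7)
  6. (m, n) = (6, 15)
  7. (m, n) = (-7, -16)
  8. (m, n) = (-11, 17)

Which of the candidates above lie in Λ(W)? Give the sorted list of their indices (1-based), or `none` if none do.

Numerically β ≈ 2.41421 and β' = −1/β ≈ -0.41421.
#1 (-1,1): internal coord -1 + (1)·β' = -1.41421; -1.41421 ∉ [-0.8, 0.2) → out
#2 (-3,11): internal coord -3 + (11)·β' = -7.55635; -7.55635 ∉ [-0.8, 0.2) → out
#3 (4,7): internal coord 4 + (7)·β' = +1.10051; +1.10051 ∉ [-0.8, 0.2) → out
#4 (-9,8): internal coord -9 + (8)·β' = -12.31371; -12.31371 ∉ [-0.8, 0.2) → out
#5 (3,7): internal coord 3 + (7)·β' = +0.10051; +0.10051 ∈ [-0.8, 0.2) → IN Λ
#6 (6,15): internal coord 6 + (15)·β' = -0.21320; -0.21320 ∈ [-0.8, 0.2) → IN Λ
#7 (-7,-16): internal coord -7 + (-16)·β' = -0.37258; -0.37258 ∈ [-0.8, 0.2) → IN Λ
#8 (-11,17): internal coord -11 + (17)·β' = -18.04163; -18.04163 ∉ [-0.8, 0.2) → out

5, 6, 7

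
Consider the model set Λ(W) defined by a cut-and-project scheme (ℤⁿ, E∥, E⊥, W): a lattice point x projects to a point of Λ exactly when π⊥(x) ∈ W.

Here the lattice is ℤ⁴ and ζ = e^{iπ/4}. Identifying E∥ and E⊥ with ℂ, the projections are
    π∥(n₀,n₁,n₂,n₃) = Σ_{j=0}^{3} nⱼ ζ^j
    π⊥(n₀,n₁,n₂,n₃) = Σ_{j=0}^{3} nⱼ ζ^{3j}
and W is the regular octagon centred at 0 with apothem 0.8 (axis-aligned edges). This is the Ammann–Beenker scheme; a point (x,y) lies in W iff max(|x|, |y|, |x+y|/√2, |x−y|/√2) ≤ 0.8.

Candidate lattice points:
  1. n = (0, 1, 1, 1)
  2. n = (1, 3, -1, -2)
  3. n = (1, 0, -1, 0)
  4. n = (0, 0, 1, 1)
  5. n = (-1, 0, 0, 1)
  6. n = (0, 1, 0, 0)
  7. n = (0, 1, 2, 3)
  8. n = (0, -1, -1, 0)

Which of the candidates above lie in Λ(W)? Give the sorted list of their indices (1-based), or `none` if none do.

Internal map: ζ^{3j} for j=0..3 gives (1,0), (−√2/2,√2/2), (0,−1), (√2/2,√2/2).
#1 (0, 1, 1, 1): internal (0.00000, 0.41421); octagon support 0.41421 vs apothem 0.8 → ∈ W
#2 (1, 3, -1, -2): internal (-2.53553, 1.70711); octagon support 3.00000 vs apothem 0.8 → ∉ W
#3 (1, 0, -1, 0): internal (1.00000, 1.00000); octagon support 1.41421 vs apothem 0.8 → ∉ W
#4 (0, 0, 1, 1): internal (0.70711, -0.29289); octagon support 0.70711 vs apothem 0.8 → ∈ W
#5 (-1, 0, 0, 1): internal (-0.29289, 0.70711); octagon support 0.70711 vs apothem 0.8 → ∈ W
#6 (0, 1, 0, 0): internal (-0.70711, 0.70711); octagon support 1.00000 vs apothem 0.8 → ∉ W
#7 (0, 1, 2, 3): internal (1.41421, 0.82843); octagon support 1.58579 vs apothem 0.8 → ∉ W
#8 (0, -1, -1, 0): internal (0.70711, 0.29289); octagon support 0.70711 vs apothem 0.8 → ∈ W

1, 4, 5, 8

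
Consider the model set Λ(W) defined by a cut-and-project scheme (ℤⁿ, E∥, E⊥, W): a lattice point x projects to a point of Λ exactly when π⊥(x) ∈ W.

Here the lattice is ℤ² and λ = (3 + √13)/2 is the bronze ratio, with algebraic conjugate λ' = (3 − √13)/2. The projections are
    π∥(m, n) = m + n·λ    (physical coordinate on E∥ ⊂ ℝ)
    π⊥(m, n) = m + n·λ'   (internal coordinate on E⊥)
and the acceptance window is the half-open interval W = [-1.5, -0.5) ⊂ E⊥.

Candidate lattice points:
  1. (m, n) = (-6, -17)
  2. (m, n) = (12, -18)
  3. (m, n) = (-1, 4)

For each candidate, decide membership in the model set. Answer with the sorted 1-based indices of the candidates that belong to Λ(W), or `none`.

1

Numerically λ ≈ 3.30278 and λ' = −1/λ ≈ -0.30278.
#1 (-6,-17): internal coord -6 + (-17)·λ' = -0.85281; -0.85281 ∈ [-1.5, -0.5) → IN Λ
#2 (12,-18): internal coord 12 + (-18)·λ' = +17.44996; +17.44996 ∉ [-1.5, -0.5) → out
#3 (-1,4): internal coord -1 + (4)·λ' = -2.21110; -2.21110 ∉ [-1.5, -0.5) → out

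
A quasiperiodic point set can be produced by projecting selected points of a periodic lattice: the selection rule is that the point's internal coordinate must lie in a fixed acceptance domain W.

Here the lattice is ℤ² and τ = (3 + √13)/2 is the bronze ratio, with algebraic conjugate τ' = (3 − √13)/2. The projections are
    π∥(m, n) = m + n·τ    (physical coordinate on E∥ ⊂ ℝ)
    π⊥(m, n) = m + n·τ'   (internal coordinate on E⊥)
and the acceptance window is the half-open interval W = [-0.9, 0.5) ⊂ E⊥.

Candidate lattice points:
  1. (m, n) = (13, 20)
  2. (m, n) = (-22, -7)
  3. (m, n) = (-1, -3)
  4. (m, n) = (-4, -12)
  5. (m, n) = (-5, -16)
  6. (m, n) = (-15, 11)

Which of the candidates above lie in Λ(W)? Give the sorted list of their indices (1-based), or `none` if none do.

3, 4, 5

τ' = (3−√13)/2 ≈ -0.302776.
candidate 1: (m,n)=(13,20) → π∥ = 13+20·τ ≈ 79.055513, π⊥ = 13+20·τ' ≈ 6.944487 ∉ [-0.9, 0.5) ⇒ out
candidate 2: (m,n)=(-22,-7) → π∥ = -22-7·τ ≈ -45.119429, π⊥ = -22-7·τ' ≈ -19.880571 ∉ [-0.9, 0.5) ⇒ out
candidate 3: (m,n)=(-1,-3) → π∥ = -1-3·τ ≈ -10.908327, π⊥ = -1-3·τ' ≈ -0.091673 ∈ [-0.9, 0.5) ⇒ IN Λ
candidate 4: (m,n)=(-4,-12) → π∥ = -4-12·τ ≈ -43.633308, π⊥ = -4-12·τ' ≈ -0.366692 ∈ [-0.9, 0.5) ⇒ IN Λ
candidate 5: (m,n)=(-5,-16) → π∥ = -5-16·τ ≈ -57.844410, π⊥ = -5-16·τ' ≈ -0.155590 ∈ [-0.9, 0.5) ⇒ IN Λ
candidate 6: (m,n)=(-15,11) → π∥ = -15+11·τ ≈ 21.330532, π⊥ = -15+11·τ' ≈ -18.330532 ∉ [-0.9, 0.5) ⇒ out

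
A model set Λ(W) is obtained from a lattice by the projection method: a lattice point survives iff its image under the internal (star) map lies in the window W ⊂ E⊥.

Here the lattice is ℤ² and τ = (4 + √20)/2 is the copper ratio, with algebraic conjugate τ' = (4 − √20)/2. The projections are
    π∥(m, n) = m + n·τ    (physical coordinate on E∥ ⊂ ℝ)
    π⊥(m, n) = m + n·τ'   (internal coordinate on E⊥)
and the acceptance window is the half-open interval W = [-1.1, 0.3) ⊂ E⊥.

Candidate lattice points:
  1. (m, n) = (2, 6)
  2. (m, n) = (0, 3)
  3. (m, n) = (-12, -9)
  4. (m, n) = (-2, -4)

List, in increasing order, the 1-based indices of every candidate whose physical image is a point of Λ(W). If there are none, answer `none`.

2, 4

Compute τ' = (4−√20)/2 = -0.236068, so π⊥(m,n) = m -0.236068·n.
[1] lift (2,6): star map gives 0.583592; window check -1.1 ≤ 0.583592 < 0.3 is false → out
[2] lift (0,3): star map gives -0.708204; window check -1.1 ≤ -0.708204 < 0.3 is true → IN Λ
[3] lift (-12,-9): star map gives -9.875388; window check -1.1 ≤ -9.875388 < 0.3 is false → out
[4] lift (-2,-4): star map gives -1.055728; window check -1.1 ≤ -1.055728 < 0.3 is true → IN Λ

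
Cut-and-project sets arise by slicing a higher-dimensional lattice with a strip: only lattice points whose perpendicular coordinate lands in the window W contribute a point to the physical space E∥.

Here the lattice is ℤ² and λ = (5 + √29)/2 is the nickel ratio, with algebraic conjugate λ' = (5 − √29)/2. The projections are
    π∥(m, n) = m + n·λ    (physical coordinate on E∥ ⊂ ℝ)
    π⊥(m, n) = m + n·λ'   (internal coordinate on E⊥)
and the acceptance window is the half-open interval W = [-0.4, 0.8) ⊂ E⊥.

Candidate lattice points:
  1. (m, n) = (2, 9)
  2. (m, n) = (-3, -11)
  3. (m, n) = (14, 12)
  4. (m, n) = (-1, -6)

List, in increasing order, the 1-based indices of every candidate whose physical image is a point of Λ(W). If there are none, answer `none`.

Numerically λ ≈ 5.19258 and λ' = −1/λ ≈ -0.19258.
candidate 1: (m,n)=(2,9) → π∥ = 2+9·λ ≈ 48.73324, π⊥ = 2+9·λ' ≈ 0.26676 ∈ [-0.4, 0.8) ⇒ IN Λ
candidate 2: (m,n)=(-3,-11) → π∥ = -3-11·λ ≈ -60.11841, π⊥ = -3-11·λ' ≈ -0.88159 ∉ [-0.4, 0.8) ⇒ out
candidate 3: (m,n)=(14,12) → π∥ = 14+12·λ ≈ 76.31099, π⊥ = 14+12·λ' ≈ 11.68901 ∉ [-0.4, 0.8) ⇒ out
candidate 4: (m,n)=(-1,-6) → π∥ = -1-6·λ ≈ -32.15549, π⊥ = -1-6·λ' ≈ 0.15549 ∈ [-0.4, 0.8) ⇒ IN Λ

1, 4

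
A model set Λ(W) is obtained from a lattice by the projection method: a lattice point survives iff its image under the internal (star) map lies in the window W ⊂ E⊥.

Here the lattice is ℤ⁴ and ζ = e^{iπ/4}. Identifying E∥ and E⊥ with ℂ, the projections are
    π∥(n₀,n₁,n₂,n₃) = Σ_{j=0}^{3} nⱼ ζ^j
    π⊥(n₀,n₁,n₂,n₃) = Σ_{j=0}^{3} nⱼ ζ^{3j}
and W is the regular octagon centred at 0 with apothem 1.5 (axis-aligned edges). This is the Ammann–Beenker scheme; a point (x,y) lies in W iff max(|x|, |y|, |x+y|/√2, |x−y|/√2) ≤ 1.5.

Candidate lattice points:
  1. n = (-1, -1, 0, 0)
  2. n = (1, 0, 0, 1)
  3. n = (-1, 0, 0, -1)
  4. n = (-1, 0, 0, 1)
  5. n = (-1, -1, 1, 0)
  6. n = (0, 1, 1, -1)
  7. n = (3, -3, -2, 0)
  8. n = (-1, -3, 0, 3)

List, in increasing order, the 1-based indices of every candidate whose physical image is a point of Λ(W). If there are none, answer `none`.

π⊥(n) = n₀ + n₁ζ³ + n₂ζ⁶ + n₃ζ⁹ where ζ = e^{iπ/4}.
candidate 1: n = (-1, -1, 0, 0) → π⊥ ≈ (-0.2929, -0.7071); max(|x|,|y|,|x±y|/√2) = 0.7071 ≤ 1.5 ⇒ ∈ W
candidate 2: n = (1, 0, 0, 1) → π⊥ ≈ (+1.7071, +0.7071); max(|x|,|y|,|x±y|/√2) = 1.7071 > 1.5 ⇒ ∉ W
candidate 3: n = (-1, 0, 0, -1) → π⊥ ≈ (-1.7071, -0.7071); max(|x|,|y|,|x±y|/√2) = 1.7071 > 1.5 ⇒ ∉ W
candidate 4: n = (-1, 0, 0, 1) → π⊥ ≈ (-0.2929, +0.7071); max(|x|,|y|,|x±y|/√2) = 0.7071 ≤ 1.5 ⇒ ∈ W
candidate 5: n = (-1, -1, 1, 0) → π⊥ ≈ (-0.2929, -1.7071); max(|x|,|y|,|x±y|/√2) = 1.7071 > 1.5 ⇒ ∉ W
candidate 6: n = (0, 1, 1, -1) → π⊥ ≈ (-1.4142, -1.0000); max(|x|,|y|,|x±y|/√2) = 1.7071 > 1.5 ⇒ ∉ W
candidate 7: n = (3, -3, -2, 0) → π⊥ ≈ (+5.1213, -0.1213); max(|x|,|y|,|x±y|/√2) = 5.1213 > 1.5 ⇒ ∉ W
candidate 8: n = (-1, -3, 0, 3) → π⊥ ≈ (+3.2426, +0.0000); max(|x|,|y|,|x±y|/√2) = 3.2426 > 1.5 ⇒ ∉ W

1, 4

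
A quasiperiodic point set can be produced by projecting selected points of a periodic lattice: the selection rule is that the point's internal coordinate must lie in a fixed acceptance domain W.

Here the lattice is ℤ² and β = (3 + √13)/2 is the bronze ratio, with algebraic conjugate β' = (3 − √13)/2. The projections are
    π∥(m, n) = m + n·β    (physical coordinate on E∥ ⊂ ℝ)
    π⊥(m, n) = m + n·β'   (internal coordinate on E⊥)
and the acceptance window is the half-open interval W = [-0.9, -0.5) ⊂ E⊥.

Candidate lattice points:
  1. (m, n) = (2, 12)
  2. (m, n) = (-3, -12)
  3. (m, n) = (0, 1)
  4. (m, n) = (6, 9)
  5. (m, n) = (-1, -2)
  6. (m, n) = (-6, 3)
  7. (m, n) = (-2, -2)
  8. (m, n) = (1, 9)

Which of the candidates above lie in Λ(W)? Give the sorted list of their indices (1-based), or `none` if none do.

β' = (3−√13)/2 ≈ -0.30278.
candidate 1: (m,n)=(2,12) → π∥ = 2+12·β ≈ 41.63331, π⊥ = 2+12·β' ≈ -1.63331 ∉ [-0.9, -0.5) ⇒ out
candidate 2: (m,n)=(-3,-12) → π∥ = -3-12·β ≈ -42.63331, π⊥ = -3-12·β' ≈ 0.63331 ∉ [-0.9, -0.5) ⇒ out
candidate 3: (m,n)=(0,1) → π∥ = 0+1·β ≈ 3.30278, π⊥ = 0+1·β' ≈ -0.30278 ∉ [-0.9, -0.5) ⇒ out
candidate 4: (m,n)=(6,9) → π∥ = 6+9·β ≈ 35.72498, π⊥ = 6+9·β' ≈ 3.27502 ∉ [-0.9, -0.5) ⇒ out
candidate 5: (m,n)=(-1,-2) → π∥ = -1-2·β ≈ -7.60555, π⊥ = -1-2·β' ≈ -0.39445 ∉ [-0.9, -0.5) ⇒ out
candidate 6: (m,n)=(-6,3) → π∥ = -6+3·β ≈ 3.90833, π⊥ = -6+3·β' ≈ -6.90833 ∉ [-0.9, -0.5) ⇒ out
candidate 7: (m,n)=(-2,-2) → π∥ = -2-2·β ≈ -8.60555, π⊥ = -2-2·β' ≈ -1.39445 ∉ [-0.9, -0.5) ⇒ out
candidate 8: (m,n)=(1,9) → π∥ = 1+9·β ≈ 30.72498, π⊥ = 1+9·β' ≈ -1.72498 ∉ [-0.9, -0.5) ⇒ out

none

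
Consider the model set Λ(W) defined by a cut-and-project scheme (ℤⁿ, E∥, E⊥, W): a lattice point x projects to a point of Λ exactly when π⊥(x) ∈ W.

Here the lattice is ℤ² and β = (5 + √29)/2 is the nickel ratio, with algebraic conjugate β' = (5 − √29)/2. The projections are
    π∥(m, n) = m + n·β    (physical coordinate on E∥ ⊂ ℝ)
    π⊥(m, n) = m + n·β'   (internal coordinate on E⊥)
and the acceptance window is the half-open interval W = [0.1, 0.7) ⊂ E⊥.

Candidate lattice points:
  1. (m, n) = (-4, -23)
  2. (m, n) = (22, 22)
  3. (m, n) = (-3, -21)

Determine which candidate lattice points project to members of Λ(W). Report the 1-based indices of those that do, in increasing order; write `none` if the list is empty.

1

β' = (5−√29)/2 ≈ -0.192582.
[1] lift (-4,-23): star map gives 0.429395; window check 0.1 ≤ 0.429395 < 0.7 is true → IN Λ
[2] lift (22,22): star map gives 17.763187; window check 0.1 ≤ 17.763187 < 0.7 is false → out
[3] lift (-3,-21): star map gives 1.044230; window check 0.1 ≤ 1.044230 < 0.7 is false → out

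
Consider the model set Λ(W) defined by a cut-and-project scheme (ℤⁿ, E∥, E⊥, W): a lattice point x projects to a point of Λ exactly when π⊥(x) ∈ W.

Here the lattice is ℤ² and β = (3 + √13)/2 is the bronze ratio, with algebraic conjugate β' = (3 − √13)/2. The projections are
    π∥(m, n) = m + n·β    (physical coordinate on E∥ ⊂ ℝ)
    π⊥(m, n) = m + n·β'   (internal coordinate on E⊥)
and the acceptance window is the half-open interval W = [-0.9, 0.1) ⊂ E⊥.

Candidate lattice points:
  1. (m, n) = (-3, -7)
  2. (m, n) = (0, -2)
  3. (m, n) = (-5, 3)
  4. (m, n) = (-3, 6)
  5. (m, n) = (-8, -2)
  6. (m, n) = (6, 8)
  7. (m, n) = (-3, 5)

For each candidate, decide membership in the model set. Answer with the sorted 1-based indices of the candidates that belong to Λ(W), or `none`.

1

Numerically β ≈ 3.302776 and β' = −1/β ≈ -0.302776.
candidate 1: (m,n)=(-3,-7) → π∥ = -3-7·β ≈ -26.119429, π⊥ = -3-7·β' ≈ -0.880571 ∈ [-0.9, 0.1) ⇒ IN Λ
candidate 2: (m,n)=(0,-2) → π∥ = 0-2·β ≈ -6.605551, π⊥ = 0-2·β' ≈ 0.605551 ∉ [-0.9, 0.1) ⇒ out
candidate 3: (m,n)=(-5,3) → π∥ = -5+3·β ≈ 4.908327, π⊥ = -5+3·β' ≈ -5.908327 ∉ [-0.9, 0.1) ⇒ out
candidate 4: (m,n)=(-3,6) → π∥ = -3+6·β ≈ 16.816654, π⊥ = -3+6·β' ≈ -4.816654 ∉ [-0.9, 0.1) ⇒ out
candidate 5: (m,n)=(-8,-2) → π∥ = -8-2·β ≈ -14.605551, π⊥ = -8-2·β' ≈ -7.394449 ∉ [-0.9, 0.1) ⇒ out
candidate 6: (m,n)=(6,8) → π∥ = 6+8·β ≈ 32.422205, π⊥ = 6+8·β' ≈ 3.577795 ∉ [-0.9, 0.1) ⇒ out
candidate 7: (m,n)=(-3,5) → π∥ = -3+5·β ≈ 13.513878, π⊥ = -3+5·β' ≈ -4.513878 ∉ [-0.9, 0.1) ⇒ out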